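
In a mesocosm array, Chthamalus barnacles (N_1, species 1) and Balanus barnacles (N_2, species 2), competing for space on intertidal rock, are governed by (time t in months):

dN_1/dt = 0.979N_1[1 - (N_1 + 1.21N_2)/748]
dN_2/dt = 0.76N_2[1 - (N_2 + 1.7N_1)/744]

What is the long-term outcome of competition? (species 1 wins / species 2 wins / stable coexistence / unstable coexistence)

unstable coexistence (outcome depends on initial conditions)

Compare the nullcline intercepts: K1/α12 = 748/1.21 = 618 < K2 = 744; K2/α21 = 744/1.7 = 438 < K1 = 748.
Since both are reversed, neither can invade when rare; the interior point is a saddle.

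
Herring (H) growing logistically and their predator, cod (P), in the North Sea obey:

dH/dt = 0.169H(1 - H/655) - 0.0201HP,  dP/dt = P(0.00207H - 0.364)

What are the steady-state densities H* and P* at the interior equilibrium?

From dP/dt = 0 with P > 0: 0.00207H* = 0.364, so H* = 176.
Substitute into dH/dt = 0: 0.169(1 - 176/655) = 0.0201P*.
The bracket is 0.732, giving P* = 0.124/0.0201 = 6.15.

H* ≈ 176, P* ≈ 6.15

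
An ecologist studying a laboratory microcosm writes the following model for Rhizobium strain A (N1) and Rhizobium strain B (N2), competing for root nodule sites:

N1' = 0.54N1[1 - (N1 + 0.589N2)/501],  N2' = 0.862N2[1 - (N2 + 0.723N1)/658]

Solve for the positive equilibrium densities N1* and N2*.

N1* ≈ 198, N2* ≈ 515

Setting both brackets to zero gives the nullclines N1 + 0.589N2 = 501 and 0.723N1 + N2 = 658.
Substituting N2 = 658 - 0.723N1 into the first: N1(1 - 0.589·0.723) = 501 - 0.589·658.
So N1* = 113/0.574 = 198, and then N2* = 658 - 0.723·198 = 515.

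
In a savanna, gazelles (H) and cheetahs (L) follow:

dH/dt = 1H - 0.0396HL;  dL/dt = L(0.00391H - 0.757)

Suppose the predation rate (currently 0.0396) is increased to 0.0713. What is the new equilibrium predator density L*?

L* ≈ 14

At the interior fixed point, setting dH/dt = 0 with H > 0 fixes L* = (prey growth rate)/(HL coefficient) — independent of the other coefficients.
With the change, L* = 1/0.0713 = 14; it falls from 25.3.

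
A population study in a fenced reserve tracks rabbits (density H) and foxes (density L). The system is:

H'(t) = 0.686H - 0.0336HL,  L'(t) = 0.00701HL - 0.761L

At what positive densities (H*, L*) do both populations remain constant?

H* ≈ 109, L* ≈ 20.4

Set dL/dt = 0 with L > 0: 0.00701H - 0.761 = 0, so H* = 0.761/0.00701 = 109.
Set dH/dt = 0 with H > 0: 0.686 - 0.0336L = 0, so L* = 0.686/0.0336 = 20.4.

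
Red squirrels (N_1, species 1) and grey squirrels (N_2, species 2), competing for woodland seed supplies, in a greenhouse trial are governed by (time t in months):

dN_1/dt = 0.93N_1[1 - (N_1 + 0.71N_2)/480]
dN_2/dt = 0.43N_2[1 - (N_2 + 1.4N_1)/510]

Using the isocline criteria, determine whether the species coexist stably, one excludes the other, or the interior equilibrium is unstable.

Compare the nullcline intercepts: K1/α12 = 480/0.71 = 676 > K2 = 510; K2/α21 = 510/1.4 = 364 < K1 = 480.
Since the inequalities point opposite ways, species 1 can invade but species 2 cannot.

species 1 excludes species 2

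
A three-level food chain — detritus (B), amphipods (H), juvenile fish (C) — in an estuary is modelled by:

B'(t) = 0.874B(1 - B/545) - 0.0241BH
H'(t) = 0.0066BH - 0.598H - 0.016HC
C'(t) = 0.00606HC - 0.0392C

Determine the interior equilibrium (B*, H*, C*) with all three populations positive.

B* ≈ 448, H* ≈ 6.47, C* ≈ 147

From dC/dt = 0: 0.00606H* = 0.0392, so H* = 6.47.
From dB/dt = 0: 0.874(1 - B*/545) = 0.0241·6.47, giving B* = 545·(1 - 0.178) = 448.
From dH/dt = 0: 0.0066·448 - 0.598 = 0.016C*, so C* = 2.36/0.016 = 147.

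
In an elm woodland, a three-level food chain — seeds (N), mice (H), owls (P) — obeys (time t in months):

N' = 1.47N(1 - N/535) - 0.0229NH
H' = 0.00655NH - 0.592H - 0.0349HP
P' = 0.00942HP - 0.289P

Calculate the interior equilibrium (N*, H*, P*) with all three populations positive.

From dP/dt = 0: 0.00942H* = 0.289, so H* = 30.7.
From dN/dt = 0: 1.47(1 - N*/535) = 0.0229·30.7, giving N* = 535·(1 - 0.478) = 279.
From dH/dt = 0: 0.00655·279 - 0.592 = 0.0349P*, so P* = 1.24/0.0349 = 35.5.

N* ≈ 279, H* ≈ 30.7, P* ≈ 35.5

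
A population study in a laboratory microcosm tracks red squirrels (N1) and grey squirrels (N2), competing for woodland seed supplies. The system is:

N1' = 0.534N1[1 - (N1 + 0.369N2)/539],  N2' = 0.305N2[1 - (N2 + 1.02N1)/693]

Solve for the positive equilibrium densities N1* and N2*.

N1* ≈ 454, N2* ≈ 230

Setting both brackets to zero gives the nullclines N1 + 0.369N2 = 539 and 1.02N1 + N2 = 693.
Substituting N2 = 693 - 1.02N1 into the first: N1(1 - 0.369·1.02) = 539 - 0.369·693.
So N1* = 283/0.624 = 454, and then N2* = 693 - 1.02·454 = 230.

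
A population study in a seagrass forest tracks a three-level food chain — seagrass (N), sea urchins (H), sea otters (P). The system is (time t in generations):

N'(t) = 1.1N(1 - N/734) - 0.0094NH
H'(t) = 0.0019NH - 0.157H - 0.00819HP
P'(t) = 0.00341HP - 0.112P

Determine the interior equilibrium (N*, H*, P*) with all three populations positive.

From dP/dt = 0: 0.00341H* = 0.112, so H* = 32.8.
From dN/dt = 0: 1.1(1 - N*/734) = 0.0094·32.8, giving N* = 734·(1 - 0.281) = 528.
From dH/dt = 0: 0.0019·528 - 0.157 = 0.00819P*, so P* = 0.846/0.00819 = 103.

N* ≈ 528, H* ≈ 32.8, P* ≈ 103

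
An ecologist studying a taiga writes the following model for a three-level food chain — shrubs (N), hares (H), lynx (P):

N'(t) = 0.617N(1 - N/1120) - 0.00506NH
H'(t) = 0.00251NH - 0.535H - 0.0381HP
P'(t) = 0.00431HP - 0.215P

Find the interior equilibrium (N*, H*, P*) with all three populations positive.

From dP/dt = 0: 0.00431H* = 0.215, so H* = 49.9.
From dN/dt = 0: 0.617(1 - N*/1120) = 0.00506·49.9, giving N* = 1120·(1 - 0.409) = 662.
From dH/dt = 0: 0.00251·662 - 0.535 = 0.0381P*, so P* = 1.13/0.0381 = 29.6.

N* ≈ 662, H* ≈ 49.9, P* ≈ 29.6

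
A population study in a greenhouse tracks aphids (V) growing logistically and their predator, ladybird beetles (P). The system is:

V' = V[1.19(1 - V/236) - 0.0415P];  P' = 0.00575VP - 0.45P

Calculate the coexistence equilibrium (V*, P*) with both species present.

From dP/dt = 0 with P > 0: 0.00575V* = 0.45, so V* = 78.3.
Substitute into dV/dt = 0: 1.19(1 - 78.3/236) = 0.0415P*.
The bracket is 0.668, giving P* = 0.795/0.0415 = 19.2.

V* ≈ 78.3, P* ≈ 19.2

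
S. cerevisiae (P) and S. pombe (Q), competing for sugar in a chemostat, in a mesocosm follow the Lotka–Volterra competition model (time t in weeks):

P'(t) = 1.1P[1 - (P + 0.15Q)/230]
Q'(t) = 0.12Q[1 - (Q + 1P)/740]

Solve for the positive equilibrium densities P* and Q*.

Setting both brackets to zero gives the nullclines P + 0.15Q = 230 and 1P + Q = 740.
Substituting Q = 740 - 1P into the first: P(1 - 0.15·1) = 230 - 0.15·740.
So P* = 119/0.85 = 140, and then Q* = 740 - 1·140 = 600.

P* ≈ 140, Q* ≈ 600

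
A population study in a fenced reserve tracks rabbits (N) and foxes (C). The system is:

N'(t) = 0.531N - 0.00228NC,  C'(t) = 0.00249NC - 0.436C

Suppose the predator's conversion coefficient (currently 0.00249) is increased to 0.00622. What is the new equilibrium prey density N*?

N* ≈ 70.1

At the interior fixed point, setting dC/dt = 0 with C > 0 fixes N* = (predator death rate)/(NC coefficient) — independent of the other coefficients.
With the change, N* = 0.436/0.00622 = 70.1; it falls from 175.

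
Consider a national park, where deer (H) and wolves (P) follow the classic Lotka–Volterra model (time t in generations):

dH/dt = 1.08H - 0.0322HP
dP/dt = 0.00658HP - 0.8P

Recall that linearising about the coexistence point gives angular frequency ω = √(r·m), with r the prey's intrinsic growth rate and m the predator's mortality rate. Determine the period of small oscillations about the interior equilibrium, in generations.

T ≈ 6.76 generations

Here r = 1.08 and m = 0.8, so r·m = 0.864.
ω = √0.864 = 0.93 per generation, hence T = 2π/ω ≈ 6.76 generations.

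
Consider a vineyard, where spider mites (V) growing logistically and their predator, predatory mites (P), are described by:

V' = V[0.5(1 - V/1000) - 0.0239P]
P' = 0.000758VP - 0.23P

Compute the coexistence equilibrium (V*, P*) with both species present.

V* ≈ 303, P* ≈ 14.6

From dP/dt = 0 with P > 0: 0.000758V* = 0.23, so V* = 303.
Substitute into dV/dt = 0: 0.5(1 - 303/1000) = 0.0239P*.
The bracket is 0.697, giving P* = 0.348/0.0239 = 14.6.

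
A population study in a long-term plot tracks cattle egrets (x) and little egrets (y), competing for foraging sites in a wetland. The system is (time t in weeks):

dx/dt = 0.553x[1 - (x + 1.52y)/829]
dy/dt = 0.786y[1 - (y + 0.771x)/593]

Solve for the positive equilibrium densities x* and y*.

Setting both brackets to zero gives the nullclines x + 1.52y = 829 and 0.771x + y = 593.
Substituting y = 593 - 0.771x into the first: x(1 - 1.52·0.771) = 829 - 1.52·593.
So x* = -72.4/-0.172 = 421, and then y* = 593 - 0.771·421 = 268.

x* ≈ 421, y* ≈ 268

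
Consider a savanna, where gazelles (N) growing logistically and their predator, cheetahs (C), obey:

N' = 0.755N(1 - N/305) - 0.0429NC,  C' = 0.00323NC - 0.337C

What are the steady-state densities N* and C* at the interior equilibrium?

N* ≈ 104, C* ≈ 11.6

From dC/dt = 0 with C > 0: 0.00323N* = 0.337, so N* = 104.
Substitute into dN/dt = 0: 0.755(1 - 104/305) = 0.0429C*.
The bracket is 0.658, giving C* = 0.497/0.0429 = 11.6.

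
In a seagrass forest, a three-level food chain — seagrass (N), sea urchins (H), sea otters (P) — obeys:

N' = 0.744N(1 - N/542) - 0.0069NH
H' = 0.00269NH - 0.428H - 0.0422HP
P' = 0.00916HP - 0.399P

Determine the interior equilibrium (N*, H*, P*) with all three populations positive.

From dP/dt = 0: 0.00916H* = 0.399, so H* = 43.6.
From dN/dt = 0: 0.744(1 - N*/542) = 0.0069·43.6, giving N* = 542·(1 - 0.404) = 323.
From dH/dt = 0: 0.00269·323 - 0.428 = 0.0422P*, so P* = 0.441/0.0422 = 10.5.

N* ≈ 323, H* ≈ 43.6, P* ≈ 10.5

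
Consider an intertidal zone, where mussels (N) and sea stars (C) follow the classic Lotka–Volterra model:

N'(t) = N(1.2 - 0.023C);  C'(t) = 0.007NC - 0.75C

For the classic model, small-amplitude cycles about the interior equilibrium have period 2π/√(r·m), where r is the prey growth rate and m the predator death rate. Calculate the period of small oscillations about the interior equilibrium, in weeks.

T ≈ 6.62 weeks

Here r = 1.2 and m = 0.75, so r·m = 0.9.
ω = √0.9 = 0.949 per week, hence T = 2π/ω ≈ 6.62 weeks.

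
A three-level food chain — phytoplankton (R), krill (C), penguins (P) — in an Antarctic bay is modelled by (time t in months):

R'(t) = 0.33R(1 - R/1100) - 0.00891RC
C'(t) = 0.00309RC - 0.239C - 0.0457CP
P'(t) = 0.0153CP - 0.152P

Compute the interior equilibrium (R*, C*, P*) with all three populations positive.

R* ≈ 805, C* ≈ 9.93, P* ≈ 49.2

From dP/dt = 0: 0.0153C* = 0.152, so C* = 9.93.
From dR/dt = 0: 0.33(1 - R*/1100) = 0.00891·9.93, giving R* = 1100·(1 - 0.268) = 805.
From dC/dt = 0: 0.00309·805 - 0.239 = 0.0457P*, so P* = 2.25/0.0457 = 49.2.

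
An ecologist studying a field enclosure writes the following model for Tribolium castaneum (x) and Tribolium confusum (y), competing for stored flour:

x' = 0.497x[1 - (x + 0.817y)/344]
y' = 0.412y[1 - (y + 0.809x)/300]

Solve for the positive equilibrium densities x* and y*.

Setting both brackets to zero gives the nullclines x + 0.817y = 344 and 0.809x + y = 300.
Substituting y = 300 - 0.809x into the first: x(1 - 0.817·0.809) = 344 - 0.817·300.
So x* = 98.9/0.339 = 292, and then y* = 300 - 0.809·292 = 64.

x* ≈ 292, y* ≈ 64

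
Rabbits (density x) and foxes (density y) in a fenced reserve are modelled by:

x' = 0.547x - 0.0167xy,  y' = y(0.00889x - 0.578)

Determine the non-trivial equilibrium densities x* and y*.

x* ≈ 65, y* ≈ 32.8

Set dy/dt = 0 with y > 0: 0.00889x - 0.578 = 0, so x* = 0.578/0.00889 = 65.
Set dx/dt = 0 with x > 0: 0.547 - 0.0167y = 0, so y* = 0.547/0.0167 = 32.8.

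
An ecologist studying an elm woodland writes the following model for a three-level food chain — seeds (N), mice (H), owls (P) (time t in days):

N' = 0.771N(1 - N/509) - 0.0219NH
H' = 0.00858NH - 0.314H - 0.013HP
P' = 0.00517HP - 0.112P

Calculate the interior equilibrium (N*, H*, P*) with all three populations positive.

N* ≈ 196, H* ≈ 21.7, P* ≈ 105

From dP/dt = 0: 0.00517H* = 0.112, so H* = 21.7.
From dN/dt = 0: 0.771(1 - N*/509) = 0.0219·21.7, giving N* = 509·(1 - 0.615) = 196.
From dH/dt = 0: 0.00858·196 - 0.314 = 0.013P*, so P* = 1.37/0.013 = 105.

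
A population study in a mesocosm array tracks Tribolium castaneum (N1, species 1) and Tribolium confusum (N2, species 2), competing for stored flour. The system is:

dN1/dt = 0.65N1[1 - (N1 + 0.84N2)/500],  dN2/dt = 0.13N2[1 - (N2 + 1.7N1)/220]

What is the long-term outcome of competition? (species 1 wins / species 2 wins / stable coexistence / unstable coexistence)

Compare the nullcline intercepts: K1/α12 = 500/0.84 = 595 > K2 = 220; K2/α21 = 220/1.7 = 129 < K1 = 500.
Since the inequalities point opposite ways, species 1 can invade but species 2 cannot.

species 1 excludes species 2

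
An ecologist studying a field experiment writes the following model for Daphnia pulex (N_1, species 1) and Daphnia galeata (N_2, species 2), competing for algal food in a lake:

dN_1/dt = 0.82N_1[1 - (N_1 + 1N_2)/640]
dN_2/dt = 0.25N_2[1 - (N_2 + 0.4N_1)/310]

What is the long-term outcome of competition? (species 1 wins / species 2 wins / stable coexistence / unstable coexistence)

Compare the nullcline intercepts: K1/α12 = 640/1 = 640 > K2 = 310; K2/α21 = 310/0.4 = 775 > K1 = 640.
Since both inequalities hold, each species can invade when rare, so the interior equilibrium is stable.

stable coexistence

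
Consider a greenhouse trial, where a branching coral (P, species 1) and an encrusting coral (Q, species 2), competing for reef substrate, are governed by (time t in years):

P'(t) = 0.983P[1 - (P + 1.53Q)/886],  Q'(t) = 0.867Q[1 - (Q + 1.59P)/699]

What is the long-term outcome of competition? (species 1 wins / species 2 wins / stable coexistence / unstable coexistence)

unstable coexistence (outcome depends on initial conditions)

Compare the nullcline intercepts: K1/α12 = 886/1.53 = 579 < K2 = 699; K2/α21 = 699/1.59 = 440 < K1 = 886.
Since both are reversed, neither can invade when rare; the interior point is a saddle.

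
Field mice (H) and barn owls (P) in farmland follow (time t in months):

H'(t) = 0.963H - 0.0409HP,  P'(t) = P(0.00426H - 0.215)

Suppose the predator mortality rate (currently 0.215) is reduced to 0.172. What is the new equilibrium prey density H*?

At the interior fixed point, setting dP/dt = 0 with P > 0 fixes H* = (predator death rate)/(HP coefficient) — independent of the other coefficients.
With the change, H* = 0.172/0.00426 = 40.4; it falls from 50.5.

H* ≈ 40.4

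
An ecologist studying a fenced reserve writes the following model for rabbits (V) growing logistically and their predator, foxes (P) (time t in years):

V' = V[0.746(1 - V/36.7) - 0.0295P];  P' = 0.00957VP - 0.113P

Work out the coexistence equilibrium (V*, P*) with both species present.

V* ≈ 11.8, P* ≈ 17.2

From dP/dt = 0 with P > 0: 0.00957V* = 0.113, so V* = 11.8.
Substitute into dV/dt = 0: 0.746(1 - 11.8/36.7) = 0.0295P*.
The bracket is 0.678, giving P* = 0.506/0.0295 = 17.2.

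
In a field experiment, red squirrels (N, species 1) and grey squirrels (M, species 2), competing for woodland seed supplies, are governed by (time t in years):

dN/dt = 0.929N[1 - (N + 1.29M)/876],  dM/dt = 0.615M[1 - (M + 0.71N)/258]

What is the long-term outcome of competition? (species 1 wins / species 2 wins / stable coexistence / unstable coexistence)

Compare the nullcline intercepts: K1/α12 = 876/1.29 = 679 > K2 = 258; K2/α21 = 258/0.71 = 363 < K1 = 876.
Since the inequalities point opposite ways, species 1 can invade but species 2 cannot.

species 1 excludes species 2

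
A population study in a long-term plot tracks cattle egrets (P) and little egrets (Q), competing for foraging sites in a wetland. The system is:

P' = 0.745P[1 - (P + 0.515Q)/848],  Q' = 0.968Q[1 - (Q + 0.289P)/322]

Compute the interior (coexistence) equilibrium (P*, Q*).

Setting both brackets to zero gives the nullclines P + 0.515Q = 848 and 0.289P + Q = 322.
Substituting Q = 322 - 0.289P into the first: P(1 - 0.515·0.289) = 848 - 0.515·322.
So P* = 682/0.851 = 801, and then Q* = 322 - 0.289·801 = 90.4.

P* ≈ 801, Q* ≈ 90.4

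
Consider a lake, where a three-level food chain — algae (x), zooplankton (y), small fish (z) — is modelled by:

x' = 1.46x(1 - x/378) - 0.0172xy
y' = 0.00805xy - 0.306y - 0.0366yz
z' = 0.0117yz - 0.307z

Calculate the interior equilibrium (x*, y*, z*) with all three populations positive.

x* ≈ 261, y* ≈ 26.2, z* ≈ 49.1

From dz/dt = 0: 0.0117y* = 0.307, so y* = 26.2.
From dx/dt = 0: 1.46(1 - x*/378) = 0.0172·26.2, giving x* = 378·(1 - 0.309) = 261.
From dy/dt = 0: 0.00805·261 - 0.306 = 0.0366z*, so z* = 1.8/0.0366 = 49.1.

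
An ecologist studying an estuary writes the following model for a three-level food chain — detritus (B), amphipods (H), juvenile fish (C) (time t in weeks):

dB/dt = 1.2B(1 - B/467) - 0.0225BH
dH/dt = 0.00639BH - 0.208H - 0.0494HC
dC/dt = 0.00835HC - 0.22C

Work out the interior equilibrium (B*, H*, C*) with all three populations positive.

From dC/dt = 0: 0.00835H* = 0.22, so H* = 26.3.
From dB/dt = 0: 1.2(1 - B*/467) = 0.0225·26.3, giving B* = 467·(1 - 0.494) = 236.
From dH/dt = 0: 0.00639·236 - 0.208 = 0.0494C*, so C* = 1.3/0.0494 = 26.4.

B* ≈ 236, H* ≈ 26.3, C* ≈ 26.4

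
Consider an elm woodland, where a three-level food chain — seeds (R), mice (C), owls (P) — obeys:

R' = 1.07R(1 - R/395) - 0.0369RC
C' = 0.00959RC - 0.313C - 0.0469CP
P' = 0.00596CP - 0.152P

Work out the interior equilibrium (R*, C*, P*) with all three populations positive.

R* ≈ 47.6, C* ≈ 25.5, P* ≈ 3.06

From dP/dt = 0: 0.00596C* = 0.152, so C* = 25.5.
From dR/dt = 0: 1.07(1 - R*/395) = 0.0369·25.5, giving R* = 395·(1 - 0.88) = 47.6.
From dC/dt = 0: 0.00959·47.6 - 0.313 = 0.0469P*, so P* = 0.143/0.0469 = 3.06.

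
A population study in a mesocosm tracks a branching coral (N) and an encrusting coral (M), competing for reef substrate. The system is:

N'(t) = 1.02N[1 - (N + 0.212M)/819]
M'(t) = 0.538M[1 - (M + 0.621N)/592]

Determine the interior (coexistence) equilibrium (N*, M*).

N* ≈ 799, M* ≈ 96

Setting both brackets to zero gives the nullclines N + 0.212M = 819 and 0.621N + M = 592.
Substituting M = 592 - 0.621N into the first: N(1 - 0.212·0.621) = 819 - 0.212·592.
So N* = 693/0.868 = 799, and then M* = 592 - 0.621·799 = 96.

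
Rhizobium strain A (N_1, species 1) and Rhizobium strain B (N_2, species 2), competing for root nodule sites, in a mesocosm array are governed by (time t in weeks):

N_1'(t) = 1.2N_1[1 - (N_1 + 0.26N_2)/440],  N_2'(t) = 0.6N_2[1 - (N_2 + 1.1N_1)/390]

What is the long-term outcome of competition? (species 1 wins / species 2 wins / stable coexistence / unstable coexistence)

species 1 excludes species 2

Compare the nullcline intercepts: K1/α12 = 440/0.26 = 1690 > K2 = 390; K2/α21 = 390/1.1 = 355 < K1 = 440.
Since the inequalities point opposite ways, species 1 can invade but species 2 cannot.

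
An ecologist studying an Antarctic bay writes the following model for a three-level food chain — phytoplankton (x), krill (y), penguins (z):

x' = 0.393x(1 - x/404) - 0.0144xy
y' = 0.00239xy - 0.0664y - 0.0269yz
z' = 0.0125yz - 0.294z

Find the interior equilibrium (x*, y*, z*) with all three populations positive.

From dz/dt = 0: 0.0125y* = 0.294, so y* = 23.5.
From dx/dt = 0: 0.393(1 - x*/404) = 0.0144·23.5, giving x* = 404·(1 - 0.862) = 55.8.
From dy/dt = 0: 0.00239·55.8 - 0.0664 = 0.0269z*, so z* = 0.067/0.0269 = 2.49.

x* ≈ 55.8, y* ≈ 23.5, z* ≈ 2.49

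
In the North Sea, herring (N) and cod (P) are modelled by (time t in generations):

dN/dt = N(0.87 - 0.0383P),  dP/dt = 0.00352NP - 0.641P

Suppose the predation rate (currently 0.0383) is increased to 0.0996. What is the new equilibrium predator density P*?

P* ≈ 8.73

At the interior fixed point, setting dN/dt = 0 with N > 0 fixes P* = (prey growth rate)/(NP coefficient) — independent of the other coefficients.
With the change, P* = 0.87/0.0996 = 8.73; it falls from 22.7.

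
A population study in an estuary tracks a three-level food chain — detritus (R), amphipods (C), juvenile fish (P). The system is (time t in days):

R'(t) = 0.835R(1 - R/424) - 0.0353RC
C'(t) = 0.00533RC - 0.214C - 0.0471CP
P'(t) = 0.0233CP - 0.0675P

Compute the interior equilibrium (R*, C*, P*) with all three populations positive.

R* ≈ 372, C* ≈ 2.9, P* ≈ 37.6

From dP/dt = 0: 0.0233C* = 0.0675, so C* = 2.9.
From dR/dt = 0: 0.835(1 - R*/424) = 0.0353·2.9, giving R* = 424·(1 - 0.122) = 372.
From dC/dt = 0: 0.00533·372 - 0.214 = 0.0471P*, so P* = 1.77/0.0471 = 37.6.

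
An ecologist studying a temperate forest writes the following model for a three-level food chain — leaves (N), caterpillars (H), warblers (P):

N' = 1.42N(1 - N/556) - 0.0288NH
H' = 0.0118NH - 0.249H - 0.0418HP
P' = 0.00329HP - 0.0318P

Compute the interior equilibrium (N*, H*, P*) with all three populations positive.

N* ≈ 447, H* ≈ 9.67, P* ≈ 120

From dP/dt = 0: 0.00329H* = 0.0318, so H* = 9.67.
From dN/dt = 0: 1.42(1 - N*/556) = 0.0288·9.67, giving N* = 556·(1 - 0.196) = 447.
From dH/dt = 0: 0.0118·447 - 0.249 = 0.0418P*, so P* = 5.03/0.0418 = 120.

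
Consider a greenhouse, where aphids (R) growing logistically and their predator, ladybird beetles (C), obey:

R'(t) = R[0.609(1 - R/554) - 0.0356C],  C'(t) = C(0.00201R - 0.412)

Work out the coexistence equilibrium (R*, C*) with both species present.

R* ≈ 205, C* ≈ 10.8

From dC/dt = 0 with C > 0: 0.00201R* = 0.412, so R* = 205.
Substitute into dR/dt = 0: 0.609(1 - 205/554) = 0.0356C*.
The bracket is 0.63, giving C* = 0.384/0.0356 = 10.8.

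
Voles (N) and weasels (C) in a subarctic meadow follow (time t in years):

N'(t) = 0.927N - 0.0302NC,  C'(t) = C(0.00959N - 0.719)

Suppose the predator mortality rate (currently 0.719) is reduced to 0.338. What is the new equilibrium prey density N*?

At the interior fixed point, setting dC/dt = 0 with C > 0 fixes N* = (predator death rate)/(NC coefficient) — independent of the other coefficients.
With the change, N* = 0.338/0.00959 = 35.2; it falls from 75.

N* ≈ 35.2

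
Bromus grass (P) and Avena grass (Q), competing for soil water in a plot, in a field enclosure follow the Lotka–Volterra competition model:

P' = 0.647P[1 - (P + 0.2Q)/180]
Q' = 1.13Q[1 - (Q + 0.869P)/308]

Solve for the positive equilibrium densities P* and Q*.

P* ≈ 143, Q* ≈ 183

Setting both brackets to zero gives the nullclines P + 0.2Q = 180 and 0.869P + Q = 308.
Substituting Q = 308 - 0.869P into the first: P(1 - 0.2·0.869) = 180 - 0.2·308.
So P* = 118/0.826 = 143, and then Q* = 308 - 0.869·143 = 183.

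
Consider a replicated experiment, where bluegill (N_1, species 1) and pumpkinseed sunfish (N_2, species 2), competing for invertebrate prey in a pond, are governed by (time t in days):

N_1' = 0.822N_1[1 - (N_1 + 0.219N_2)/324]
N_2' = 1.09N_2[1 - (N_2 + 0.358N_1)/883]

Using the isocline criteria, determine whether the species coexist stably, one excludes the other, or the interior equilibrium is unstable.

Compare the nullcline intercepts: K1/α12 = 324/0.219 = 1480 > K2 = 883; K2/α21 = 883/0.358 = 2470 > K1 = 324.
Since both inequalities hold, each species can invade when rare, so the interior equilibrium is stable.

stable coexistence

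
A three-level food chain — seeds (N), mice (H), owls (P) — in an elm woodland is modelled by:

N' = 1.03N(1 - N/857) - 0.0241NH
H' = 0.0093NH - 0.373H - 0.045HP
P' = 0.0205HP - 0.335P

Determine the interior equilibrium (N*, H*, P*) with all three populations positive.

From dP/dt = 0: 0.0205H* = 0.335, so H* = 16.3.
From dN/dt = 0: 1.03(1 - N*/857) = 0.0241·16.3, giving N* = 857·(1 - 0.382) = 529.
From dH/dt = 0: 0.0093·529 - 0.373 = 0.045P*, so P* = 4.55/0.045 = 101.

N* ≈ 529, H* ≈ 16.3, P* ≈ 101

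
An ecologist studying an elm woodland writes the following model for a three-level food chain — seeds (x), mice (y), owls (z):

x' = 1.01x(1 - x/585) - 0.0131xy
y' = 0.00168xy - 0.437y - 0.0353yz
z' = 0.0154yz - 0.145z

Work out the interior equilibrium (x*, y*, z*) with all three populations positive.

x* ≈ 514, y* ≈ 9.42, z* ≈ 12.1

From dz/dt = 0: 0.0154y* = 0.145, so y* = 9.42.
From dx/dt = 0: 1.01(1 - x*/585) = 0.0131·9.42, giving x* = 585·(1 - 0.122) = 514.
From dy/dt = 0: 0.00168·514 - 0.437 = 0.0353z*, so z* = 0.426/0.0353 = 12.1.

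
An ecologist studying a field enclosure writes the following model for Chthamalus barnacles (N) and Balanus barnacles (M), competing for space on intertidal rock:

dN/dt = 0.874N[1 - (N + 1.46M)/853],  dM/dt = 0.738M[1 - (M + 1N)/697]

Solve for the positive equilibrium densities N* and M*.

Setting both brackets to zero gives the nullclines N + 1.46M = 853 and 1N + M = 697.
Substituting M = 697 - 1N into the first: N(1 - 1.46·1) = 853 - 1.46·697.
So N* = -165/-0.46 = 358, and then M* = 697 - 1·358 = 339.

N* ≈ 358, M* ≈ 339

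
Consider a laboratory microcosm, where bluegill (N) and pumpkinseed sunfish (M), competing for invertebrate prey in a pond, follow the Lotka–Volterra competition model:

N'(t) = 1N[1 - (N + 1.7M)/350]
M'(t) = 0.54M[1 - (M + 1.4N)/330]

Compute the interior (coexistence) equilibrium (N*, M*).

N* ≈ 153, M* ≈ 116

Setting both brackets to zero gives the nullclines N + 1.7M = 350 and 1.4N + M = 330.
Substituting M = 330 - 1.4N into the first: N(1 - 1.7·1.4) = 350 - 1.7·330.
So N* = -211/-1.38 = 153, and then M* = 330 - 1.4·153 = 116.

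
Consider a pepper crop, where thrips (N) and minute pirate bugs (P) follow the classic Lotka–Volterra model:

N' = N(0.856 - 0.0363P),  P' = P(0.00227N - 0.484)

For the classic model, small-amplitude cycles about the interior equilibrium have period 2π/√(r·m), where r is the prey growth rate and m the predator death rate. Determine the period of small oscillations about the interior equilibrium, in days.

T ≈ 9.76 days

Here r = 0.856 and m = 0.484, so r·m = 0.414.
ω = √0.414 = 0.644 per day, hence T = 2π/ω ≈ 9.76 days.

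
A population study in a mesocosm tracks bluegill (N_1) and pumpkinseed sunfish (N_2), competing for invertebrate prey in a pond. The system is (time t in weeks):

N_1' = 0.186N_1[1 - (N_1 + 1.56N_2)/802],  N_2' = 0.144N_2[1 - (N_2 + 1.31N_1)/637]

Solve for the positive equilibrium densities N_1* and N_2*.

N_1* ≈ 184, N_2* ≈ 396

Setting both brackets to zero gives the nullclines N_1 + 1.56N_2 = 802 and 1.31N_1 + N_2 = 637.
Substituting N_2 = 637 - 1.31N_1 into the first: N_1(1 - 1.56·1.31) = 802 - 1.56·637.
So N_1* = -192/-1.04 = 184, and then N_2* = 637 - 1.31·184 = 396.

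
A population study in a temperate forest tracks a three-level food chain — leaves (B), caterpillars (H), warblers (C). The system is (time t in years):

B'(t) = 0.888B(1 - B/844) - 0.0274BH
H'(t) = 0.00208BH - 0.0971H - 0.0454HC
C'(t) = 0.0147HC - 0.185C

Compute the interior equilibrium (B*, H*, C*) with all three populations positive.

B* ≈ 516, H* ≈ 12.6, C* ≈ 21.5

From dC/dt = 0: 0.0147H* = 0.185, so H* = 12.6.
From dB/dt = 0: 0.888(1 - B*/844) = 0.0274·12.6, giving B* = 844·(1 - 0.388) = 516.
From dH/dt = 0: 0.00208·516 - 0.0971 = 0.0454C*, so C* = 0.977/0.0454 = 21.5.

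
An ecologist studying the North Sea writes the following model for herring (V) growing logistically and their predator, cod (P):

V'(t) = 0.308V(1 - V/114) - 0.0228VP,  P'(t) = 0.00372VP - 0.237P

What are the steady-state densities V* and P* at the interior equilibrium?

V* ≈ 63.7, P* ≈ 5.96

From dP/dt = 0 with P > 0: 0.00372V* = 0.237, so V* = 63.7.
Substitute into dV/dt = 0: 0.308(1 - 63.7/114) = 0.0228P*.
The bracket is 0.441, giving P* = 0.136/0.0228 = 5.96.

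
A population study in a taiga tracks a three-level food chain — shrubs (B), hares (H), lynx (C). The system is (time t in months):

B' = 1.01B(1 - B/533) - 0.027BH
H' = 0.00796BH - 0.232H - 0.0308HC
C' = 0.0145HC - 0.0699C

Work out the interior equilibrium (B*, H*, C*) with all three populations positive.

B* ≈ 464, H* ≈ 4.82, C* ≈ 112

From dC/dt = 0: 0.0145H* = 0.0699, so H* = 4.82.
From dB/dt = 0: 1.01(1 - B*/533) = 0.027·4.82, giving B* = 533·(1 - 0.129) = 464.
From dH/dt = 0: 0.00796·464 - 0.232 = 0.0308C*, so C* = 3.46/0.0308 = 112.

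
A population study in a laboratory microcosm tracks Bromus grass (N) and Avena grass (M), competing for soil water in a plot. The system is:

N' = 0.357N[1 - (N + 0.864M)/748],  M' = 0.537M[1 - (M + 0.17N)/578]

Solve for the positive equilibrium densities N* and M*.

Setting both brackets to zero gives the nullclines N + 0.864M = 748 and 0.17N + M = 578.
Substituting M = 578 - 0.17N into the first: N(1 - 0.864·0.17) = 748 - 0.864·578.
So N* = 249/0.853 = 291, and then M* = 578 - 0.17·291 = 528.

N* ≈ 291, M* ≈ 528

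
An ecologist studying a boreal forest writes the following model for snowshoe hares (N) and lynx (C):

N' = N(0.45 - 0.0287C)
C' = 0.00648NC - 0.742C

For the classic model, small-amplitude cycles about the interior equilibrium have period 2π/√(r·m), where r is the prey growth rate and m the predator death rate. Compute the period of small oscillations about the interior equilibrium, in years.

Here r = 0.45 and m = 0.742, so r·m = 0.334.
ω = √0.334 = 0.578 per year, hence T = 2π/ω ≈ 10.9 years.

T ≈ 10.9 years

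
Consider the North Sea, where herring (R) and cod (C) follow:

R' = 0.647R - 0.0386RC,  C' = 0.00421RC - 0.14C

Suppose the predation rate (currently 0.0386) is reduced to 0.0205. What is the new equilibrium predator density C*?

At the interior fixed point, setting dR/dt = 0 with R > 0 fixes C* = (prey growth rate)/(RC coefficient) — independent of the other coefficients.
With the change, C* = 0.647/0.0205 = 31.6; it rises from 16.8.

C* ≈ 31.6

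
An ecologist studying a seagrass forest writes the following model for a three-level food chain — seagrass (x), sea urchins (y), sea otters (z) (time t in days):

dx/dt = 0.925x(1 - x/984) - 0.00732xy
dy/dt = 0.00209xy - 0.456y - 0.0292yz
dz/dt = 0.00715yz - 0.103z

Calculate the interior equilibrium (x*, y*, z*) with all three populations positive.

x* ≈ 872, y* ≈ 14.4, z* ≈ 46.8

From dz/dt = 0: 0.00715y* = 0.103, so y* = 14.4.
From dx/dt = 0: 0.925(1 - x*/984) = 0.00732·14.4, giving x* = 984·(1 - 0.114) = 872.
From dy/dt = 0: 0.00209·872 - 0.456 = 0.0292z*, so z* = 1.37/0.0292 = 46.8.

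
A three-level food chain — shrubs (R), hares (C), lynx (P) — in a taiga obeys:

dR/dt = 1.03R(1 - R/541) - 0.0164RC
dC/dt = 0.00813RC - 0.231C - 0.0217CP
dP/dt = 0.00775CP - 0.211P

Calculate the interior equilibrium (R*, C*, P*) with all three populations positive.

R* ≈ 306, C* ≈ 27.2, P* ≈ 104

From dP/dt = 0: 0.00775C* = 0.211, so C* = 27.2.
From dR/dt = 0: 1.03(1 - R*/541) = 0.0164·27.2, giving R* = 541·(1 - 0.433) = 306.
From dC/dt = 0: 0.00813·306 - 0.231 = 0.0217P*, so P* = 2.26/0.0217 = 104.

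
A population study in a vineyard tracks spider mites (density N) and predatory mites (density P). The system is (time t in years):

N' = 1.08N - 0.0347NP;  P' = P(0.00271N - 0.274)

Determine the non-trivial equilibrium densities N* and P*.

N* ≈ 101, P* ≈ 31.1

Set dP/dt = 0 with P > 0: 0.00271N - 0.274 = 0, so N* = 0.274/0.00271 = 101.
Set dN/dt = 0 with N > 0: 1.08 - 0.0347P = 0, so P* = 1.08/0.0347 = 31.1.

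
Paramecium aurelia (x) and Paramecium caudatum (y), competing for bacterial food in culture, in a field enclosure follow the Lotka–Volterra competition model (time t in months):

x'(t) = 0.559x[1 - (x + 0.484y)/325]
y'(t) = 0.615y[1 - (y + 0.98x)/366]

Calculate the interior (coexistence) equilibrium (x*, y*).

Setting both brackets to zero gives the nullclines x + 0.484y = 325 and 0.98x + y = 366.
Substituting y = 366 - 0.98x into the first: x(1 - 0.484·0.98) = 325 - 0.484·366.
So x* = 148/0.526 = 281, and then y* = 366 - 0.98·281 = 90.4.

x* ≈ 281, y* ≈ 90.4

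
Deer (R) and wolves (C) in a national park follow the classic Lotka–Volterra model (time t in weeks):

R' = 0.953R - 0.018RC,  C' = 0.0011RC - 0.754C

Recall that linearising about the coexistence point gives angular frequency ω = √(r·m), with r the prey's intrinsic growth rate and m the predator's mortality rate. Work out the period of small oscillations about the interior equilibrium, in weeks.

T ≈ 7.41 weeks

Here r = 0.953 and m = 0.754, so r·m = 0.719.
ω = √0.719 = 0.848 per week, hence T = 2π/ω ≈ 7.41 weeks.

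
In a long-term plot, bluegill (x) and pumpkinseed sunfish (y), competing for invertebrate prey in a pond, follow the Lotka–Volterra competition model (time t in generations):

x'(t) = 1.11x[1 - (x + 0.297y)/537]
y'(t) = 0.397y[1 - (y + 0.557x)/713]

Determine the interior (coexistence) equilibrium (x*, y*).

x* ≈ 390, y* ≈ 496

Setting both brackets to zero gives the nullclines x + 0.297y = 537 and 0.557x + y = 713.
Substituting y = 713 - 0.557x into the first: x(1 - 0.297·0.557) = 537 - 0.297·713.
So x* = 325/0.835 = 390, and then y* = 713 - 0.557·390 = 496.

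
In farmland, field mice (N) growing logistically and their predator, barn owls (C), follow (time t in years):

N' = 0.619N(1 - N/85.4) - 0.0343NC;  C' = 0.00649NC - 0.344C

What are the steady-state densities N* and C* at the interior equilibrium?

N* ≈ 53, C* ≈ 6.85

From dC/dt = 0 with C > 0: 0.00649N* = 0.344, so N* = 53.
Substitute into dN/dt = 0: 0.619(1 - 53/85.4) = 0.0343C*.
The bracket is 0.379, giving C* = 0.235/0.0343 = 6.85.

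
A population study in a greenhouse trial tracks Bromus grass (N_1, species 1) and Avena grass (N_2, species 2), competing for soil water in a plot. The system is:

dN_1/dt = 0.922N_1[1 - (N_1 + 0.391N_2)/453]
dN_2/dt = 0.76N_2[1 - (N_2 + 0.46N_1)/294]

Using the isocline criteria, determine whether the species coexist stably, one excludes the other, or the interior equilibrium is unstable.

stable coexistence

Compare the nullcline intercepts: K1/α12 = 453/0.391 = 1160 > K2 = 294; K2/α21 = 294/0.46 = 639 > K1 = 453.
Since both inequalities hold, each species can invade when rare, so the interior equilibrium is stable.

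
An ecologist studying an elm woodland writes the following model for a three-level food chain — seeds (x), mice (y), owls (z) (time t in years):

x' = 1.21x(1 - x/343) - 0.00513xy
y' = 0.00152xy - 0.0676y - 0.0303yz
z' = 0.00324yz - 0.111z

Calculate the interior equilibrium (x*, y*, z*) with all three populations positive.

From dz/dt = 0: 0.00324y* = 0.111, so y* = 34.3.
From dx/dt = 0: 1.21(1 - x*/343) = 0.00513·34.3, giving x* = 343·(1 - 0.145) = 293.
From dy/dt = 0: 0.00152·293 - 0.0676 = 0.0303z*, so z* = 0.378/0.0303 = 12.5.

x* ≈ 293, y* ≈ 34.3, z* ≈ 12.5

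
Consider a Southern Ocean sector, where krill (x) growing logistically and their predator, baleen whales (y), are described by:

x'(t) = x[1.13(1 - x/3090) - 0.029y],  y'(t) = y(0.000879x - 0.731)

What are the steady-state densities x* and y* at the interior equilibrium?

x* ≈ 832, y* ≈ 28.5

From dy/dt = 0 with y > 0: 0.000879x* = 0.731, so x* = 832.
Substitute into dx/dt = 0: 1.13(1 - 832/3090) = 0.029y*.
The bracket is 0.731, giving y* = 0.826/0.029 = 28.5.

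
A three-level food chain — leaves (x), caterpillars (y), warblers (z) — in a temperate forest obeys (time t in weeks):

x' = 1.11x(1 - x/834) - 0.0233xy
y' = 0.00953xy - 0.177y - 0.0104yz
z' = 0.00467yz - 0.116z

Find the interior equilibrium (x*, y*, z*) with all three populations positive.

x* ≈ 399, y* ≈ 24.8, z* ≈ 349

From dz/dt = 0: 0.00467y* = 0.116, so y* = 24.8.
From dx/dt = 0: 1.11(1 - x*/834) = 0.0233·24.8, giving x* = 834·(1 - 0.521) = 399.
From dy/dt = 0: 0.00953·399 - 0.177 = 0.0104z*, so z* = 3.63/0.0104 = 349.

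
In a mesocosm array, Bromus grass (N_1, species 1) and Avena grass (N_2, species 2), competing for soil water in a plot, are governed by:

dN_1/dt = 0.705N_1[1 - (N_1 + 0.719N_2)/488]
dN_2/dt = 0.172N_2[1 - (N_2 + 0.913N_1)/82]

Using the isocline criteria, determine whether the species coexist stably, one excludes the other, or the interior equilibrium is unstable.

Compare the nullcline intercepts: K1/α12 = 488/0.719 = 679 > K2 = 82; K2/α21 = 82/0.913 = 89.8 < K1 = 488.
Since the inequalities point opposite ways, species 1 can invade but species 2 cannot.

species 1 excludes species 2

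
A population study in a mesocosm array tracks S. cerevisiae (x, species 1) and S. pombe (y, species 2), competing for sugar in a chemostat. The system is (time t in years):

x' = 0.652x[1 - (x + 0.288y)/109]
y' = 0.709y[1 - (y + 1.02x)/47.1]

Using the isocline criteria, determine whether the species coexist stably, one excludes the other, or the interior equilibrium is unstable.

species 1 excludes species 2

Compare the nullcline intercepts: K1/α12 = 109/0.288 = 378 > K2 = 47.1; K2/α21 = 47.1/1.02 = 46.2 < K1 = 109.
Since the inequalities point opposite ways, species 1 can invade but species 2 cannot.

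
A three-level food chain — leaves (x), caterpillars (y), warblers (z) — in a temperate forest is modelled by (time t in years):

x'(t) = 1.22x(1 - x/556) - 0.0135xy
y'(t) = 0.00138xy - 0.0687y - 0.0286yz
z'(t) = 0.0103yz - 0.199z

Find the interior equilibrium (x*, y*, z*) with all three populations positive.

x* ≈ 437, y* ≈ 19.3, z* ≈ 18.7

From dz/dt = 0: 0.0103y* = 0.199, so y* = 19.3.
From dx/dt = 0: 1.22(1 - x*/556) = 0.0135·19.3, giving x* = 556·(1 - 0.214) = 437.
From dy/dt = 0: 0.00138·437 - 0.0687 = 0.0286z*, so z* = 0.535/0.0286 = 18.7.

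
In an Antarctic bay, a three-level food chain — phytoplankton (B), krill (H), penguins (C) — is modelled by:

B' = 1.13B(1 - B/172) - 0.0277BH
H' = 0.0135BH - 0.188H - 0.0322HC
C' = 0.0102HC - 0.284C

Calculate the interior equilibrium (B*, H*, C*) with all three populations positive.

B* ≈ 54.6, H* ≈ 27.8, C* ≈ 17.1

From dC/dt = 0: 0.0102H* = 0.284, so H* = 27.8.
From dB/dt = 0: 1.13(1 - B*/172) = 0.0277·27.8, giving B* = 172·(1 - 0.683) = 54.6.
From dH/dt = 0: 0.0135·54.6 - 0.188 = 0.0322C*, so C* = 0.549/0.0322 = 17.1.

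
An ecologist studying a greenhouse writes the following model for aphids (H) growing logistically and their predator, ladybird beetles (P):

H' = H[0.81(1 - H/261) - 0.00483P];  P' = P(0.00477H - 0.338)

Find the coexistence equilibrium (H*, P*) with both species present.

H* ≈ 70.9, P* ≈ 122

From dP/dt = 0 with P > 0: 0.00477H* = 0.338, so H* = 70.9.
Substitute into dH/dt = 0: 0.81(1 - 70.9/261) = 0.00483P*.
The bracket is 0.729, giving P* = 0.59/0.00483 = 122.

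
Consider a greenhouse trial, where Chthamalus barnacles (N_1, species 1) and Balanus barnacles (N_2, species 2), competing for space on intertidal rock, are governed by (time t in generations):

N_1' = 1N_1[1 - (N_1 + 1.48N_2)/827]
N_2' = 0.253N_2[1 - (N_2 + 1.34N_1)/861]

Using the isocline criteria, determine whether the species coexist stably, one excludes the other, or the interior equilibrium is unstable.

unstable coexistence (outcome depends on initial conditions)

Compare the nullcline intercepts: K1/α12 = 827/1.48 = 559 < K2 = 861; K2/α21 = 861/1.34 = 643 < K1 = 827.
Since both are reversed, neither can invade when rare; the interior point is a saddle.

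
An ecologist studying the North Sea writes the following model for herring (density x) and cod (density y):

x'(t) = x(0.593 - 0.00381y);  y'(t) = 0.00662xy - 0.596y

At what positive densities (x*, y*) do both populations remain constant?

Set dy/dt = 0 with y > 0: 0.00662x - 0.596 = 0, so x* = 0.596/0.00662 = 90.
Set dx/dt = 0 with x > 0: 0.593 - 0.00381y = 0, so y* = 0.593/0.00381 = 156.

x* ≈ 90, y* ≈ 156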